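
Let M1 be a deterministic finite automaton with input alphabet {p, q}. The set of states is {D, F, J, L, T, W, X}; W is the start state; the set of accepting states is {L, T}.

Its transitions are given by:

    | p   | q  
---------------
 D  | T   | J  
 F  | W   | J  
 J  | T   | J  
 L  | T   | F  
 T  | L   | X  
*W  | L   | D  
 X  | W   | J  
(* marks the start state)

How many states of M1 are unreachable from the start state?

Exploring from W, all states are eventually visited, so none are unreachable.

0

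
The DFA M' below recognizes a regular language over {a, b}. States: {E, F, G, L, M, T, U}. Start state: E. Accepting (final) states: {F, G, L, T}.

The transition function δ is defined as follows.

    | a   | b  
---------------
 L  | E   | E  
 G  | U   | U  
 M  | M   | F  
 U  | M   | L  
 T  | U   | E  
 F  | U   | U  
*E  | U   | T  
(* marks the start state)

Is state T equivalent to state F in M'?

States {G} cannot be reached from the start state, so discard them.
P0 = {F,L,T} | {E,M,U}.
No further refinement is possible. Final partition (2 blocks): {F,L,T} | {E,M,U}.
T and F lie in the same block of the stable partition, so they are equivalent — no string distinguishes them.

Yes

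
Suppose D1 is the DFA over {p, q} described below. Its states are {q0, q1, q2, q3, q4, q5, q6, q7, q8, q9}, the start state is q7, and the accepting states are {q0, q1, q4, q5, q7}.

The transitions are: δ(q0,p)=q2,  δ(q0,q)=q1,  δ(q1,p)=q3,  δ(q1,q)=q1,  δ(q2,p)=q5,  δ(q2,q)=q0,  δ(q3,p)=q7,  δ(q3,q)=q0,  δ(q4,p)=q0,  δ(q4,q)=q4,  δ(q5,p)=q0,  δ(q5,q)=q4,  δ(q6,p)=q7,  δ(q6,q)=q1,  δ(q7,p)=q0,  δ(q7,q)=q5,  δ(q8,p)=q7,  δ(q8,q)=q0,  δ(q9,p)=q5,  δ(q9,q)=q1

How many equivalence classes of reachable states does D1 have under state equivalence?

Reachable states from the start: {q0,q1,q2,q3,q4,q5,q7}. Unreachable: {q6,q8,q9} — drop them.
Start with accepting vs non-accepting: {q0,q1,q4,q5,q7} | {q2,q3}.
Split {q0,q1,q4,q5,q7} by δ(·,p) → {q4,q5,q7} and {q0,q1}.
Stable partition: {q4,q5,q7} | {q2,q3} | {q0,q1} — 3 equivalence classes.

3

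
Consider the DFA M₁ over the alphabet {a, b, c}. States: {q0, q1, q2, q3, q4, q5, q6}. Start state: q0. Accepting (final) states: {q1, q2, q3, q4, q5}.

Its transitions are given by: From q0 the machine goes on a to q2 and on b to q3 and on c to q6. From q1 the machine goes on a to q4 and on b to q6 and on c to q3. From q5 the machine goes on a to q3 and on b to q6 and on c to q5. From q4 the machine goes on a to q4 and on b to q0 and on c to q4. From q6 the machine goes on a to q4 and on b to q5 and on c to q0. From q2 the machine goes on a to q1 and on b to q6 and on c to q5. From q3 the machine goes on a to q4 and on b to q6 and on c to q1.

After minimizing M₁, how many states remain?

2

Every state is reachable, so we keep all 7.
Initial partition by acceptance: {q1,q2,q3,q4,q5} | {q0,q6}.
The partition is now stable with 2 blocks: {q1,q2,q3,q4,q5} | {q0,q6}.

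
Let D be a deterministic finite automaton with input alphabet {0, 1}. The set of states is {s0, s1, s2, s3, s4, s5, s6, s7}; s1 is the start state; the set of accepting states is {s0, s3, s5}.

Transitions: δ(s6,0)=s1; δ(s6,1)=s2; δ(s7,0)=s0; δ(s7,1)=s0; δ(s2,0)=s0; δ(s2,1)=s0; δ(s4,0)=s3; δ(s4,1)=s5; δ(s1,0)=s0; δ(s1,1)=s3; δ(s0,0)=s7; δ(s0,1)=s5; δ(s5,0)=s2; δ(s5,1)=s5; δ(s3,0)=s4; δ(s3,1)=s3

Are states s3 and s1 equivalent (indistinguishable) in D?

Reachable states from the start: {s0,s1,s2,s3,s4,s5,s7}. Unreachable: {s6} — drop them.
P0 = {s0,s3,s5} | {s1,s2,s4,s7}.
No further refinement is possible. Final partition (2 blocks): {s0,s3,s5} | {s1,s2,s4,s7}.
s3 and s1 end up in different blocks, so they are distinguishable. For instance, the string 'ε' is accepted from only s3.

No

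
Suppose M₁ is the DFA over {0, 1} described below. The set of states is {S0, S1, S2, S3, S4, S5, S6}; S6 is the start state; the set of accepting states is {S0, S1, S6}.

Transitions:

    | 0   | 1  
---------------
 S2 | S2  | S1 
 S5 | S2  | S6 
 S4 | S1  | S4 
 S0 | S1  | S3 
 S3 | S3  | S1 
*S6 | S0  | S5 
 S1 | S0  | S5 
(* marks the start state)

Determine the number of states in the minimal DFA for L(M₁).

2

First remove the unreachable states {S4}; 6 states remain.
P0 = {S0,S1,S6} | {S2,S3,S5}.
Stable partition: {S0,S1,S6} | {S2,S3,S5} — 2 equivalence classes.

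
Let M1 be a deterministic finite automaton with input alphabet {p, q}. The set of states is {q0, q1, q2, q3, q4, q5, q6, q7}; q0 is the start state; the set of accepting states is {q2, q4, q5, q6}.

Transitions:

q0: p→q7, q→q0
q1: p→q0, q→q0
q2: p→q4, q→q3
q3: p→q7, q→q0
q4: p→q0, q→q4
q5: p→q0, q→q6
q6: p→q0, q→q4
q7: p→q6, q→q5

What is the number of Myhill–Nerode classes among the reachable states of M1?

States {q1,q2,q3} cannot be reached from the start state, so discard them.
Start with accepting vs non-accepting: {q4,q5,q6} | {q0,q7}.
Split {q0,q7} by δ(·,p) → {q0} and {q7}.
Stable partition: {q4,q5,q6} | {q0} | {q7} — 3 equivalence classes.

3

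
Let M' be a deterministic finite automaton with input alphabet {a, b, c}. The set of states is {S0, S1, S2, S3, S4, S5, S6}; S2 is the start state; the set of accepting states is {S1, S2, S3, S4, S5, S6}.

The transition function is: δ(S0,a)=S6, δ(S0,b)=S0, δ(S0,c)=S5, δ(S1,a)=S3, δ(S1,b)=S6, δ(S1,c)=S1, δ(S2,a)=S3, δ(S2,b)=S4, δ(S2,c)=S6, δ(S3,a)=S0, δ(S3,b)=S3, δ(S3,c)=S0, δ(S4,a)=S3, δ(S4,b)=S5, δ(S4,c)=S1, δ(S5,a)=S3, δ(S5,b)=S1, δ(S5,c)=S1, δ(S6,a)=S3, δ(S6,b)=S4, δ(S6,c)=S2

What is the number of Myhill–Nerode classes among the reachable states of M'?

3

Initial partition by acceptance: {S1,S2,S3,S4,S5,S6} | {S0}.
Refine {S1,S2,S3,S4,S5,S6} on symbol a: members go to different blocks, giving {S1,S2,S4,S5,S6} and {S3}.
Stable partition: {S1,S2,S4,S5,S6} | {S0} | {S3} — 3 equivalence classes.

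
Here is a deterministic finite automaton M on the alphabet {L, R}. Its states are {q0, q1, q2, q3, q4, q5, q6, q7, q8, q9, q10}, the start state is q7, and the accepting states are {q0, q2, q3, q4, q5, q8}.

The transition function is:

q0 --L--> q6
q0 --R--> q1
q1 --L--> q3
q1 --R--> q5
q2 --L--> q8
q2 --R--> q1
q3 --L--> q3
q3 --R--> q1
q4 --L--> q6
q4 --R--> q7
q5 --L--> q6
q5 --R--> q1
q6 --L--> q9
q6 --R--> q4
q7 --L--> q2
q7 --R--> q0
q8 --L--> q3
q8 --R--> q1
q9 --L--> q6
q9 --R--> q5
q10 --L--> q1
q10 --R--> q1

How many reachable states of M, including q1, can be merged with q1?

Reachable states from the start: {q0,q1,q2,q3,q4,q5,q6,q7,q8,q9}. Unreachable: {q10} — drop them.
Start with accepting vs non-accepting: {q0,q2,q3,q4,q5,q8} | {q1,q6,q7,q9}.
Split {q0,q2,q3,q4,q5,q8} by δ(·,L) → {q0,q4,q5} and {q2,q3,q8}.
On input L, block {q1,q6,q7,q9} splits into {q1,q7} and {q6,q9}.
No further refinement is possible. Final partition (4 blocks): {q0,q4,q5} | {q1,q7} | {q2,q3,q8} | {q6,q9}.
The equivalence class containing q1 is {q1,q7}, of size 2.

2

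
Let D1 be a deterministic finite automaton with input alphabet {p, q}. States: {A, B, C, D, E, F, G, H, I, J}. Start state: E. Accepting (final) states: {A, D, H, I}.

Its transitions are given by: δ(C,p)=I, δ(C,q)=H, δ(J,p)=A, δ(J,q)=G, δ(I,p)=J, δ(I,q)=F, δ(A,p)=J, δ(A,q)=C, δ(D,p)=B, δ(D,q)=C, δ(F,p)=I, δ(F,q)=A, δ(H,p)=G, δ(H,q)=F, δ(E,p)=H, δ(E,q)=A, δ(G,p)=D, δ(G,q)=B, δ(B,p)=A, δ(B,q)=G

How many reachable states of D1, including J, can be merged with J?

3

Initial partition by acceptance: {A,D,H,I} | {B,C,E,F,G,J}.
Split {B,C,E,F,G,J} by δ(·,q) → {B,G,J} and {C,E,F}.
The partition is now stable with 3 blocks: {A,D,H,I} | {B,G,J} | {C,E,F}.
State J belongs to the block {B,G,J}, which has 3 states.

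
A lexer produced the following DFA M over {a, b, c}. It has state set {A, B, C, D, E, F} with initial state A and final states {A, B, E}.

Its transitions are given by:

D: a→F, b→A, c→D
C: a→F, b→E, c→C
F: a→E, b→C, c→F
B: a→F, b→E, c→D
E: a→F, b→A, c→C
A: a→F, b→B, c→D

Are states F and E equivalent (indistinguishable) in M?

No

P0 = {A,B,E} | {C,D,F}.
Refine {C,D,F} on symbol a: members go to different blocks, giving {C,D} and {F}.
Stable partition: {A,B,E} | {C,D} | {F} — 3 equivalence classes.
F and E end up in different blocks, so they are distinguishable. For instance, the string 'ε' is accepted from only E.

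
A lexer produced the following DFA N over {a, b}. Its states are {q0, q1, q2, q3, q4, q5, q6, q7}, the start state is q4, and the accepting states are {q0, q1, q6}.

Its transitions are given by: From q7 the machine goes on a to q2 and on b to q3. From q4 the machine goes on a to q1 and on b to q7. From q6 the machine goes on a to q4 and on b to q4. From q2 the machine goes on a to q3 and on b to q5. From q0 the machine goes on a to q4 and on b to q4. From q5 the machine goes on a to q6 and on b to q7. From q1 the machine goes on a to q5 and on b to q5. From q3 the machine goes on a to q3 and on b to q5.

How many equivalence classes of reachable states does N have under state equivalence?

4

Reachable states from the start: {q1,q2,q3,q4,q5,q6,q7}. Unreachable: {q0} — drop them.
Initial partition by acceptance: {q1,q6} | {q2,q3,q4,q5,q7}.
Split {q2,q3,q4,q5,q7} by δ(·,a) → {q2,q3,q7} and {q4,q5}.
On input b, block {q2,q3,q7} splits into {q2,q3} and {q7}.
The partition is now stable with 4 blocks: {q1,q6} | {q2,q3} | {q4,q5} | {q7}.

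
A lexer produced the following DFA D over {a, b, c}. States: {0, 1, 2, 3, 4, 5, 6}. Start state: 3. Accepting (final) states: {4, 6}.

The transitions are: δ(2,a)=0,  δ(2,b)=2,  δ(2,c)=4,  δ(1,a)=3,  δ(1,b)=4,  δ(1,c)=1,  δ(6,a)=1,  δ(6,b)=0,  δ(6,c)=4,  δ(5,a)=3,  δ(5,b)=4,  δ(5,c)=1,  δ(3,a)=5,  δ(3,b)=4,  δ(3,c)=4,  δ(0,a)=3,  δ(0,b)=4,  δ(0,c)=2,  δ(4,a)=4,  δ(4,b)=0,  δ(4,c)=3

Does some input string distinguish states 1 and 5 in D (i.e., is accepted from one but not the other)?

Reachable states from the start: {0,1,2,3,4,5}. Unreachable: {6} — drop them.
P0 = {4} | {0,1,2,3,5}.
Refine {0,1,2,3,5} on symbol b: members go to different blocks, giving {0,1,3,5} and {2}.
Refine {0,1,3,5} on symbol c: members go to different blocks, giving {1,5} and {0} and {3}.
Stable partition: {4} | {1,5} | {2} | {0} | {3} — 5 equivalence classes.
1 and 5 lie in the same block of the stable partition, so they are equivalent — no string distinguishes them.

No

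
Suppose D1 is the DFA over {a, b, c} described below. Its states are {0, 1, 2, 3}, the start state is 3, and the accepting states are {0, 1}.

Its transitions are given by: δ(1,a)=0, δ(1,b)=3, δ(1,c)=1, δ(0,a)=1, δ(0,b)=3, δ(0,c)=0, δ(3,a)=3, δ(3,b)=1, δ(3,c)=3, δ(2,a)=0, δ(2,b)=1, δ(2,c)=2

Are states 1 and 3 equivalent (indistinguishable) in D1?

First remove the unreachable states {2}; 3 states remain.
P0 = {0,1} | {3}.
Stable partition: {0,1} | {3} — 2 equivalence classes.
1 and 3 end up in different blocks, so they are distinguishable. For instance, the string 'ε' is accepted from only 1.

No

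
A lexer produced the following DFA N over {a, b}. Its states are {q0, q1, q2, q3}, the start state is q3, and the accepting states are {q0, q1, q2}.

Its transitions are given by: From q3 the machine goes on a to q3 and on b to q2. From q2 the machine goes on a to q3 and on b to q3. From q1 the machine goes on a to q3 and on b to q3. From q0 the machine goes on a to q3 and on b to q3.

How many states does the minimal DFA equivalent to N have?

States {q0,q1} cannot be reached from the start state, so discard them.
Initial partition by acceptance: {q2} | {q3}.
Stable partition: {q2} | {q3} — 2 equivalence classes.

2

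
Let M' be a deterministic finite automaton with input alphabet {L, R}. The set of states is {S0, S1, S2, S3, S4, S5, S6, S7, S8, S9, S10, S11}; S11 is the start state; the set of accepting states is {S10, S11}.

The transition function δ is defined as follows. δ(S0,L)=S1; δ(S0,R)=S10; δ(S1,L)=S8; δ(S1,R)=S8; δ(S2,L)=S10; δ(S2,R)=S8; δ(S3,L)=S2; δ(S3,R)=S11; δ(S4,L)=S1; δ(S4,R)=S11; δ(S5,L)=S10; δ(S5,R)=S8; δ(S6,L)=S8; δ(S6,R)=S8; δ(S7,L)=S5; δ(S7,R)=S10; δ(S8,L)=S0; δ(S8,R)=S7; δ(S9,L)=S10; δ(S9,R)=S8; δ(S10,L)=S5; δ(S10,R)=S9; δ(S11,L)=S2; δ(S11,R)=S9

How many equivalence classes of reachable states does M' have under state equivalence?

6

Reachable states from the start: {S0,S1,S2,S5,S7,S8,S9,S10,S11}. Unreachable: {S3,S4,S6} — drop them.
P0 = {S10,S11} | {S0,S1,S2,S5,S7,S8,S9}.
Refine {S0,S1,S2,S5,S7,S8,S9} on symbol L: members go to different blocks, giving {S0,S1,S7,S8} and {S2,S5,S9}.
Refine {S0,S1,S7,S8} on symbol L: members go to different blocks, giving {S0,S1,S8} and {S7}.
Split {S0,S1,S8} by δ(·,R) → {S0} and {S1} and {S8}.
Stable partition: {S10,S11} | {S0} | {S2,S5,S9} | {S7} | {S1} | {S8} — 6 equivalence classes.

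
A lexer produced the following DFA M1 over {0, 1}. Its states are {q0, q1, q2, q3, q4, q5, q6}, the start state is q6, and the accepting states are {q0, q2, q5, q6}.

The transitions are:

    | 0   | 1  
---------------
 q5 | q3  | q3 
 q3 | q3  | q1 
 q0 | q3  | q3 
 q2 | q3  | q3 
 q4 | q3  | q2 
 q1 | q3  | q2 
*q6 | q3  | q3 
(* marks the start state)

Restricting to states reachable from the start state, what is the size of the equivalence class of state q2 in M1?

2

Reachable states from the start: {q1,q2,q3,q6}. Unreachable: {q0,q4,q5} — drop them.
Start with accepting vs non-accepting: {q2,q6} | {q1,q3}.
Refine {q1,q3} on symbol 1: members go to different blocks, giving {q1} and {q3}.
The partition is now stable with 3 blocks: {q2,q6} | {q1} | {q3}.
The equivalence class containing q2 is {q2,q6}, of size 2.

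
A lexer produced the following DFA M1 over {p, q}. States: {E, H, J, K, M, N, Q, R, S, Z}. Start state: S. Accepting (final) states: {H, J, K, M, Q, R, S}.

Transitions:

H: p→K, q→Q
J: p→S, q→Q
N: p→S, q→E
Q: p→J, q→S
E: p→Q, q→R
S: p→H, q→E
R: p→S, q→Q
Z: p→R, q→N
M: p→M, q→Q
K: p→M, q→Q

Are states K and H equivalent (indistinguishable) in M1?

Yes

States {N,Z} cannot be reached from the start state, so discard them.
Start with accepting vs non-accepting: {H,J,K,M,Q,R,S} | {E}.
On input q, block {H,J,K,M,Q,R,S} splits into {H,J,K,M,Q,R} and {S}.
Split {H,J,K,M,Q,R} by δ(·,p) → {H,K,M,Q} and {J,R}.
On input p, block {H,K,M,Q} splits into {H,K,M} and {Q}.
No further refinement is possible. Final partition (5 blocks): {H,K,M} | {E} | {S} | {J,R} | {Q}.
K and H lie in the same block of the stable partition, so they are equivalent — no string distinguishes them.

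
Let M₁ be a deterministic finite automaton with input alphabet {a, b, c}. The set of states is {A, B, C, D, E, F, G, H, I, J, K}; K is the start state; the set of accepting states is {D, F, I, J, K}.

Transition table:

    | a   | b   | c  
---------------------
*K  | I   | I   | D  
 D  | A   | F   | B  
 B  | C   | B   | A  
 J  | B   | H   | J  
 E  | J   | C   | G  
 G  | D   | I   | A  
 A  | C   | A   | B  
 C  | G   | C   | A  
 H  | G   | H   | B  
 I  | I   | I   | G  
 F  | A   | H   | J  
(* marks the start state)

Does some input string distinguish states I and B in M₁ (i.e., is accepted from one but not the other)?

Reachable states from the start: {A,B,C,D,F,G,H,I,J,K}. Unreachable: {E} — drop them.
Initial partition by acceptance: {D,F,I,J,K} | {A,B,C,G,H}.
Refine {D,F,I,J,K} on symbol a: members go to different blocks, giving {D,F,J} and {I,K}.
On input b, block {D,F,J} splits into {F,J} and {D}.
Refine {A,B,C,G,H} on symbol a: members go to different blocks, giving {A,B,C,H} and {G}.
Split {A,B,C,H} by δ(·,a) → {A,B} and {C,H}.
On input c, block {I,K} splits into {I} and {K}.
Stable partition: {F,J} | {A,B} | {I} | {D} | {G} | {C,H} | {K} — 7 equivalence classes.
I and B end up in different blocks, so they are distinguishable. For instance, the string 'ε' is accepted from only I.

Yes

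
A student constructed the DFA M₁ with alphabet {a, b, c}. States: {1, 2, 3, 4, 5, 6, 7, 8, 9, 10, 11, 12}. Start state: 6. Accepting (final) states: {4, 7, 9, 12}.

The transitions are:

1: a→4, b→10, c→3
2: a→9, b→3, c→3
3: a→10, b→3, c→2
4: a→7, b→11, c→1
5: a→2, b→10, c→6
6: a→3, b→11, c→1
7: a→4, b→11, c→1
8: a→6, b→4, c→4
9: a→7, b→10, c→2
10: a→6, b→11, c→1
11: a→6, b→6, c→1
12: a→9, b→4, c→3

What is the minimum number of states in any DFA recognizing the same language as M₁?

Reachable states from the start: {1,2,3,4,6,7,9,10,11}. Unreachable: {5,8,12} — drop them.
P0 = {4,7,9} | {1,2,3,6,10,11}.
Split {1,2,3,6,10,11} by δ(·,a) → {3,6,10,11} and {1,2}.
Stable partition: {4,7,9} | {3,6,10,11} | {1,2} — 3 equivalence classes.

3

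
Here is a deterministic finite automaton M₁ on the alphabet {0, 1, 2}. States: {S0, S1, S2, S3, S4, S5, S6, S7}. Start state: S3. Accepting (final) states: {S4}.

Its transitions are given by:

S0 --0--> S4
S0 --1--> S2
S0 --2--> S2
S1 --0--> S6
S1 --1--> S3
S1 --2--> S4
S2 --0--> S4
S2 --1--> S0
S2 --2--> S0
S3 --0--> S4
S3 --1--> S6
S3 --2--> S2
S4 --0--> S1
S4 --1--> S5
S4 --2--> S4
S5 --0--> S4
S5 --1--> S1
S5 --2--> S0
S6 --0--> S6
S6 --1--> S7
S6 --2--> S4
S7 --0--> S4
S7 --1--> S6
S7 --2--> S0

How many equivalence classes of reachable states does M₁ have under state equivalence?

4

Every state is reachable, so we keep all 8.
Initial partition by acceptance: {S4} | {S0,S1,S2,S3,S5,S6,S7}.
Split {S0,S1,S2,S3,S5,S6,S7} by δ(·,0) → {S0,S2,S3,S5,S7} and {S1,S6}.
Split {S0,S2,S3,S5,S7} by δ(·,1) → {S3,S5,S7} and {S0,S2}.
No further refinement is possible. Final partition (4 blocks): {S4} | {S3,S5,S7} | {S1,S6} | {S0,S2}.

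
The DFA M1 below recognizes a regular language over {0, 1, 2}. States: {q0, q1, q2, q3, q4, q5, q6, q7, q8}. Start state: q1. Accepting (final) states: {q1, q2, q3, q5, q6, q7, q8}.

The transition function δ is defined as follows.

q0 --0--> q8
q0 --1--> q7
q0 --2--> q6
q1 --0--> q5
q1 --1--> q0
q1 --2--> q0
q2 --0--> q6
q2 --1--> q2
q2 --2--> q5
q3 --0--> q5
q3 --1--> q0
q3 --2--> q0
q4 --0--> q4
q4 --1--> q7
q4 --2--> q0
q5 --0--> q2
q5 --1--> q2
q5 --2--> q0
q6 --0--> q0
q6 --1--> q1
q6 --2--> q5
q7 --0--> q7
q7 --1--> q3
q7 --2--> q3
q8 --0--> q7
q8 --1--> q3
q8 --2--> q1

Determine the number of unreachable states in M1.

BFS from q1 reaches {q0, q1, q2, q3, q5, q6, q7, q8}; the 1 state(s) q4 are never visited.

1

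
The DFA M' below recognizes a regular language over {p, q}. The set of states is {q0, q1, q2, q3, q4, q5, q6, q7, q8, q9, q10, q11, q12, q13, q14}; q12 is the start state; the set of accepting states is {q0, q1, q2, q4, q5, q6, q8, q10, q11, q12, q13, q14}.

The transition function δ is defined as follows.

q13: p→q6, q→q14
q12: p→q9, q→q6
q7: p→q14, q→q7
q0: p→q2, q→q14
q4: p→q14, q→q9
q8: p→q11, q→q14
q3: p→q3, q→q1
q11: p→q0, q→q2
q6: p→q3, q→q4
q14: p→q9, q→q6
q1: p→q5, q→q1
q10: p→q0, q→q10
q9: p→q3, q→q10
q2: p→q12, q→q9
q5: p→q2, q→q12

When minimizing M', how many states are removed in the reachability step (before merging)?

4

Starting at q12 and following transitions, the reachable set is {q0, q1, q2, q3, q4, q5, q6, q9, q10, q12, q14}. That leaves q7, q8, q11, q13 unreachable — 4 in total.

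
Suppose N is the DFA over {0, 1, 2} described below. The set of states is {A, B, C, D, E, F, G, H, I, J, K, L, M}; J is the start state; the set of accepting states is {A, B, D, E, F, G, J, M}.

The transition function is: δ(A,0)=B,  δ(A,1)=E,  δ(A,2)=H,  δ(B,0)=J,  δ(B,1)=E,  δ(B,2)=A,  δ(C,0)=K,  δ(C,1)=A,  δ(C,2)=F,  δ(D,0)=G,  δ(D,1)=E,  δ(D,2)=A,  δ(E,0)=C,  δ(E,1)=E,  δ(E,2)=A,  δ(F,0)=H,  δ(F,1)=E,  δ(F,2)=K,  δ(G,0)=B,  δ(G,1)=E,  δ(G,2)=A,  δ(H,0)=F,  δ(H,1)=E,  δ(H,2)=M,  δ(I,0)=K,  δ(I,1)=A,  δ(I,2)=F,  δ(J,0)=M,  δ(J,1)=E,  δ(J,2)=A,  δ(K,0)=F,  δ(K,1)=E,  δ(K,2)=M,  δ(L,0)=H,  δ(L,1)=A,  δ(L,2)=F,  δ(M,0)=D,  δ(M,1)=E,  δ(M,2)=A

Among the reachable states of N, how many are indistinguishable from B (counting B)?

5

First remove the unreachable states {I,L}; 11 states remain.
Start with accepting vs non-accepting: {A,B,D,E,F,G,J,M} | {C,H,K}.
On input 0, block {A,B,D,E,F,G,J,M} splits into {A,B,D,G,J,M} and {E,F}.
Refine {A,B,D,G,J,M} on symbol 2: members go to different blocks, giving {B,D,G,J,M} and {A}.
Split {C,H,K} by δ(·,0) → {H,K} and {C}.
On input 0, block {E,F} splits into {E} and {F}.
The partition is now stable with 6 blocks: {B,D,G,J,M} | {H,K} | {E} | {A} | {C} | {F}.
The equivalence class containing B is {B,D,G,J,M}, of size 5.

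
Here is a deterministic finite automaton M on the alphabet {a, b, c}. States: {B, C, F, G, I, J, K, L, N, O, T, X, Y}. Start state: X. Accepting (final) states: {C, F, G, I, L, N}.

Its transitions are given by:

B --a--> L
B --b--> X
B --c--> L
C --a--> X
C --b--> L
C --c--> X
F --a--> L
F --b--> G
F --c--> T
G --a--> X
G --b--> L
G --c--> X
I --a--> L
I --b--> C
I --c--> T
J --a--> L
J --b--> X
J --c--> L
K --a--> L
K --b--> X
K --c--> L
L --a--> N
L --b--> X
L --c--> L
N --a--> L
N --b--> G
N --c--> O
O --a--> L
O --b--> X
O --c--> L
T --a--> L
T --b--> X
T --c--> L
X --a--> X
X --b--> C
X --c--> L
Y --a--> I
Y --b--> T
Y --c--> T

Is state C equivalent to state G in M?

Reachable states from the start: {C,G,L,N,O,X}. Unreachable: {B,F,I,J,K,T,Y} — drop them.
P0 = {C,G,L,N} | {O,X}.
Split {C,G,L,N} by δ(·,a) → {C,G} and {L,N}.
On input a, block {O,X} splits into {O} and {X}.
On input b, block {L,N} splits into {N} and {L}.
Stable partition: {C,G} | {O} | {N} | {X} | {L} — 5 equivalence classes.
C and G lie in the same block of the stable partition, so they are equivalent — no string distinguishes them.

Yes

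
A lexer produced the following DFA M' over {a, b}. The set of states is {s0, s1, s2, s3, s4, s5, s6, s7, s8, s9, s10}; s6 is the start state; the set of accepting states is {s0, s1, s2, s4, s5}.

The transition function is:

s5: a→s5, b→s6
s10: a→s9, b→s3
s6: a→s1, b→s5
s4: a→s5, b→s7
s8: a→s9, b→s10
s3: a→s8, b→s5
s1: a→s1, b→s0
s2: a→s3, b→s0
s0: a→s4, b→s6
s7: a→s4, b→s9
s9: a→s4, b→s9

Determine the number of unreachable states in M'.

BFS from s6 reaches {s0, s1, s4, s5, s6, s7, s9}; the 4 state(s) s2, s3, s8, s10 are never visited.

4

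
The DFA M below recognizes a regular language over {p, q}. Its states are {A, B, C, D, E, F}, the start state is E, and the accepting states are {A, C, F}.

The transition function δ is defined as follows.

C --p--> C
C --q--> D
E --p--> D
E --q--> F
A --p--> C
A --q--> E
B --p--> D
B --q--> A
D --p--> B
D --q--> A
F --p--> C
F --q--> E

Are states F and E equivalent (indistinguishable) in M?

Initial partition by acceptance: {A,C,F} | {B,D,E}.
The partition is now stable with 2 blocks: {A,C,F} | {B,D,E}.
F and E end up in different blocks, so they are distinguishable. For instance, the string 'ε' is accepted from only F.

No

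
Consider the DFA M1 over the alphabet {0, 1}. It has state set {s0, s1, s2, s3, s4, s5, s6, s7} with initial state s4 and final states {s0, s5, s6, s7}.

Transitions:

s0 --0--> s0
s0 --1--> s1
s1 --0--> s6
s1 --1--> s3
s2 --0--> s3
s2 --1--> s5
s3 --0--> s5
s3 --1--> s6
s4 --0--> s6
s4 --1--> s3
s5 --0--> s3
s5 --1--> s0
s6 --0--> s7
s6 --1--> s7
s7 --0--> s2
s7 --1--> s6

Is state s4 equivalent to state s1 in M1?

Start with accepting vs non-accepting: {s0,s5,s6,s7} | {s1,s2,s3,s4}.
Split {s0,s5,s6,s7} by δ(·,0) → {s0,s6} and {s5,s7}.
Refine {s0,s6} on symbol 0: members go to different blocks, giving {s0} and {s6}.
Refine {s1,s2,s3,s4} on symbol 0: members go to different blocks, giving {s1,s4} and {s2} and {s3}.
Refine {s5,s7} on symbol 0: members go to different blocks, giving {s5} and {s7}.
The partition is now stable with 7 blocks: {s0} | {s1,s4} | {s5} | {s6} | {s2} | {s3} | {s7}.
s4 and s1 lie in the same block of the stable partition, so they are equivalent — no string distinguishes them.

Yes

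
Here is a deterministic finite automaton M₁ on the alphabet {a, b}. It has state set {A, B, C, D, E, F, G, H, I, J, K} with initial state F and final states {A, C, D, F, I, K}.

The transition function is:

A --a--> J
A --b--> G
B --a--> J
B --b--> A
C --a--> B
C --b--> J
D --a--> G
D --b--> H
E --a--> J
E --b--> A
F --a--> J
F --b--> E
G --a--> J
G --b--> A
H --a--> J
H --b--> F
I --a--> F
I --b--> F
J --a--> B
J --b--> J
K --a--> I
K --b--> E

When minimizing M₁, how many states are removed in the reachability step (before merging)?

BFS from F reaches {A, B, E, F, G, J}; the 5 state(s) C, D, H, I, K are never visited.

5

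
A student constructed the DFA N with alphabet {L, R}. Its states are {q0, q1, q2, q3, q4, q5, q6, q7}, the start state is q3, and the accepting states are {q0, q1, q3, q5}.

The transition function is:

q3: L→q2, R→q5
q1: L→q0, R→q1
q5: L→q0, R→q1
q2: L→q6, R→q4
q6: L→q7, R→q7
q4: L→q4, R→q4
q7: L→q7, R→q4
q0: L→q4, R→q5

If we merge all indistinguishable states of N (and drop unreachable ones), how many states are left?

All states are reachable from the start state.
P0 = {q0,q1,q3,q5} | {q2,q4,q6,q7}.
Refine {q0,q1,q3,q5} on symbol L: members go to different blocks, giving {q0,q3} and {q1,q5}.
No further refinement is possible. Final partition (3 blocks): {q0,q3} | {q2,q4,q6,q7} | {q1,q5}.

3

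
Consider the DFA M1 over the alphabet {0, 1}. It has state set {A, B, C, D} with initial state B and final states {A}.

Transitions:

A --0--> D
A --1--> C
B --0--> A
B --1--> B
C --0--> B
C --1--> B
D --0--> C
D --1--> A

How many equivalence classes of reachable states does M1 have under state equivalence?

4

All states are reachable from the start state.
P0 = {A} | {B,C,D}.
Refine {B,C,D} on symbol 0: members go to different blocks, giving {C,D} and {B}.
Refine {C,D} on symbol 0: members go to different blocks, giving {C} and {D}.
No further refinement is possible. Final partition (4 blocks): {A} | {C} | {B} | {D}.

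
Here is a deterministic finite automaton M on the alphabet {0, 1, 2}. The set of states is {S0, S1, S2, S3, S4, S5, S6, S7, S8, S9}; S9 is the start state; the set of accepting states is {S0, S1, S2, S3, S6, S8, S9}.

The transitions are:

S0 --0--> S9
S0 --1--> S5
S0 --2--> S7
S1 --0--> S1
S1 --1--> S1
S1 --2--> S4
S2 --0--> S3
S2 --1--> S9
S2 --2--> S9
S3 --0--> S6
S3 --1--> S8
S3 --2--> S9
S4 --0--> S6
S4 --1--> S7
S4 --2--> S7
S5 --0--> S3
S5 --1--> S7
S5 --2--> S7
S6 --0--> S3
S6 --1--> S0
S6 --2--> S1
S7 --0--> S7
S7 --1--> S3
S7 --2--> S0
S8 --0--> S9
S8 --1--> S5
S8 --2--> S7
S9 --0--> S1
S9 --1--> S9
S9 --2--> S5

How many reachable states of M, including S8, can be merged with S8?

Reachable states from the start: {S0,S1,S3,S4,S5,S6,S7,S8,S9}. Unreachable: {S2} — drop them.
Start with accepting vs non-accepting: {S0,S1,S3,S6,S8,S9} | {S4,S5,S7}.
Split {S0,S1,S3,S6,S8,S9} by δ(·,1) → {S1,S3,S6,S9} and {S0,S8}.
Split {S1,S3,S6,S9} by δ(·,1) → {S1,S9} and {S3,S6}.
Refine {S4,S5,S7} on symbol 0: members go to different blocks, giving {S4,S5} and {S7}.
The partition is now stable with 5 blocks: {S1,S9} | {S4,S5} | {S0,S8} | {S3,S6} | {S7}.
The equivalence class containing S8 is {S0,S8}, of size 2.

2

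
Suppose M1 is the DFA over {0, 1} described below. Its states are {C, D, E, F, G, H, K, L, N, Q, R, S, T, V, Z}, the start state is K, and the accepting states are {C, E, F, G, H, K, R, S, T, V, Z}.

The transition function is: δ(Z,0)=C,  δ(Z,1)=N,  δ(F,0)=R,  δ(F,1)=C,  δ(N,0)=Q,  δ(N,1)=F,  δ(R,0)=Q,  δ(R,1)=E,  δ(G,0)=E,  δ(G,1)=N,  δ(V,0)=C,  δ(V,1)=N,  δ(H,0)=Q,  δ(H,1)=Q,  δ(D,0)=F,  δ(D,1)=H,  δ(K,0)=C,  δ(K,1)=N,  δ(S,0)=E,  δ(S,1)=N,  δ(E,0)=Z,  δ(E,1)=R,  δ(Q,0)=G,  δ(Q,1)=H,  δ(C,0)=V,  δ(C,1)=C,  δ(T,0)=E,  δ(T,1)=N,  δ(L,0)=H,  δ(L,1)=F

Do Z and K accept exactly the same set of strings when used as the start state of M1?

Yes

First remove the unreachable states {D,L,S,T}; 11 states remain.
P0 = {C,E,F,G,H,K,R,V,Z} | {N,Q}.
Split {C,E,F,G,H,K,R,V,Z} by δ(·,0) → {C,E,F,G,K,V,Z} and {H,R}.
Split {C,E,F,G,K,V,Z} by δ(·,0) → {C,E,G,K,V,Z} and {F}.
Refine {C,E,G,K,V,Z} on symbol 1: members go to different blocks, giving {G,K,V,Z} and {C} and {E}.
Split {G,K,V,Z} by δ(·,0) → {K,V,Z} and {G}.
Refine {N,Q} on symbol 0: members go to different blocks, giving {Q} and {N}.
On input 1, block {H,R} splits into {R} and {H}.
The partition is now stable with 9 blocks: {K,V,Z} | {Q} | {R} | {F} | {C} | {E} | {G} | {N} | {H}.
Z and K lie in the same block of the stable partition, so they are equivalent — no string distinguishes them.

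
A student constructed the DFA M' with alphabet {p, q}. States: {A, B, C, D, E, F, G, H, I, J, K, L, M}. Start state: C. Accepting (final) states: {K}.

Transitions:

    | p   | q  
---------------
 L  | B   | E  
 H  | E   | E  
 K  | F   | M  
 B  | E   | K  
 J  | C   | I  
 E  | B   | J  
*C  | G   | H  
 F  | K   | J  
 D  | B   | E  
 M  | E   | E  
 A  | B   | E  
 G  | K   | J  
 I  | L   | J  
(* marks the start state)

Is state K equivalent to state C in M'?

States {A,D} cannot be reached from the start state, so discard them.
Initial partition by acceptance: {K} | {B,C,E,F,G,H,I,J,L,M}.
On input p, block {B,C,E,F,G,H,I,J,L,M} splits into {B,C,E,H,I,J,L,M} and {F,G}.
Split {B,C,E,H,I,J,L,M} by δ(·,p) → {B,E,H,I,J,L,M} and {C}.
Split {B,E,H,I,J,L,M} by δ(·,p) → {B,E,H,I,L,M} and {J}.
Refine {B,E,H,I,L,M} on symbol q: members go to different blocks, giving {H,L,M} and {E,I} and {B}.
On input p, block {H,L,M} splits into {H,M} and {L}.
On input p, block {E,I} splits into {E} and {I}.
No further refinement is possible. Final partition (9 blocks): {K} | {H,M} | {F,G} | {C} | {J} | {E} | {B} | {L} | {I}.
K and C end up in different blocks, so they are distinguishable. For instance, the string 'ε' is accepted from only K.

No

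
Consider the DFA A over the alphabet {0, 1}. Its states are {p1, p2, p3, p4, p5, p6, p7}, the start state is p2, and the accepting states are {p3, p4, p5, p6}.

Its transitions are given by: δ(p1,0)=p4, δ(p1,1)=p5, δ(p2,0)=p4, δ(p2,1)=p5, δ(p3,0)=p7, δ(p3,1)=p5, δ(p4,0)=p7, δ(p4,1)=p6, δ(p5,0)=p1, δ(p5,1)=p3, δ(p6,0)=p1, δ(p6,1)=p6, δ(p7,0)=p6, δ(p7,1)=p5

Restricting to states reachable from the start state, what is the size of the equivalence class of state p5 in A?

4

Start with accepting vs non-accepting: {p3,p4,p5,p6} | {p1,p2,p7}.
No further refinement is possible. Final partition (2 blocks): {p3,p4,p5,p6} | {p1,p2,p7}.
The equivalence class containing p5 is {p3,p4,p5,p6}, of size 4.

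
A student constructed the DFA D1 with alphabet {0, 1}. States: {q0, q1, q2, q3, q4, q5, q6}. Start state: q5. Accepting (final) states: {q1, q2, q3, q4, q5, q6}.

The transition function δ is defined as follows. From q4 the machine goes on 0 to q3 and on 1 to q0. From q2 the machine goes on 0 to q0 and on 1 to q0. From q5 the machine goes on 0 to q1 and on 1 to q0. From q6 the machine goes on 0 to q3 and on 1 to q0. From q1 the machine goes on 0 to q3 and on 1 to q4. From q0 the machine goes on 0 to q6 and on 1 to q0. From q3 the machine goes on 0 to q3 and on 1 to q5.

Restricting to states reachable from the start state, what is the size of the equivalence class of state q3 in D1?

Reachable states from the start: {q0,q1,q3,q4,q5,q6}. Unreachable: {q2} — drop them.
P0 = {q1,q3,q4,q5,q6} | {q0}.
Split {q1,q3,q4,q5,q6} by δ(·,1) → {q4,q5,q6} and {q1,q3}.
The partition is now stable with 3 blocks: {q4,q5,q6} | {q0} | {q1,q3}.
The equivalence class containing q3 is {q1,q3}, of size 2.

2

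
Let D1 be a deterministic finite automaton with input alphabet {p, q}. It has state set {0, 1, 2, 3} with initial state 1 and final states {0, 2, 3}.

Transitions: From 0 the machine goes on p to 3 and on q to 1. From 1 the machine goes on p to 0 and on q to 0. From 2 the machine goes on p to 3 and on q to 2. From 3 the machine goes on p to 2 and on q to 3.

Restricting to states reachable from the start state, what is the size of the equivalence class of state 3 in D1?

2

All states are reachable from the start state.
Start with accepting vs non-accepting: {0,2,3} | {1}.
Refine {0,2,3} on symbol q: members go to different blocks, giving {2,3} and {0}.
No further refinement is possible. Final partition (3 blocks): {2,3} | {1} | {0}.
State 3 belongs to the block {2,3}, which has 2 states.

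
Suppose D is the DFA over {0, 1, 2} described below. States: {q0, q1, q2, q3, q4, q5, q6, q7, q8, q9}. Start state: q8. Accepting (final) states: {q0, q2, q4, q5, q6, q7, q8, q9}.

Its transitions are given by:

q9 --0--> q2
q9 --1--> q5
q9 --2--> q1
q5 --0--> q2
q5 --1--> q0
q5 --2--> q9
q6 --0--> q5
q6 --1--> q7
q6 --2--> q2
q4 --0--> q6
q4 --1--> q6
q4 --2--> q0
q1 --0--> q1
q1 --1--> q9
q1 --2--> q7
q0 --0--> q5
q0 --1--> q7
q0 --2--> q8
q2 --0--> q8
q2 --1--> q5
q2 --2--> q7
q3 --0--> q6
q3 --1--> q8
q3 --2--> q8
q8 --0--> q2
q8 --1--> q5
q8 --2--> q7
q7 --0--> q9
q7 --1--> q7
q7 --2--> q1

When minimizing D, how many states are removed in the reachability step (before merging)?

BFS from q8 reaches {q0, q1, q2, q5, q7, q8, q9}; the 3 state(s) q3, q4, q6 are never visited.

3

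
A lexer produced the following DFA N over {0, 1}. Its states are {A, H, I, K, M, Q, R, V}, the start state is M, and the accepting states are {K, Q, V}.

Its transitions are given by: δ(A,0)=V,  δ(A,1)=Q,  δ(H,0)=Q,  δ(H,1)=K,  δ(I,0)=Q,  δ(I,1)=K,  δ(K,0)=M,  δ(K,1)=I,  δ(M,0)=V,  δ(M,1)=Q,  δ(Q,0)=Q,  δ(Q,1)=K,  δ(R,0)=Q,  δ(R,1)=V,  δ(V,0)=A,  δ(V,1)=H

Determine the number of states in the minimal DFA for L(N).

4

States {R} cannot be reached from the start state, so discard them.
Start with accepting vs non-accepting: {K,Q,V} | {A,H,I,M}.
On input 0, block {K,Q,V} splits into {K,V} and {Q}.
Refine {A,H,I,M} on symbol 0: members go to different blocks, giving {A,M} and {H,I}.
No further refinement is possible. Final partition (4 blocks): {K,V} | {A,M} | {Q} | {H,I}.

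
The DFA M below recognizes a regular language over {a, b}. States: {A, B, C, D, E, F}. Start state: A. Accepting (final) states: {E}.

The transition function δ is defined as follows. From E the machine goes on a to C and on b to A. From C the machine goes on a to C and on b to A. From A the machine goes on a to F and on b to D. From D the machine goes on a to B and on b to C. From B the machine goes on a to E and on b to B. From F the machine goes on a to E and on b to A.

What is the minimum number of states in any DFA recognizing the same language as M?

Start with accepting vs non-accepting: {E} | {A,B,C,D,F}.
On input a, block {A,B,C,D,F} splits into {A,C,D} and {B,F}.
Refine {A,C,D} on symbol a: members go to different blocks, giving {A,D} and {C}.
Split {A,D} by δ(·,b) → {A} and {D}.
On input b, block {B,F} splits into {B} and {F}.
The partition is now stable with 6 blocks: {E} | {A} | {B} | {C} | {D} | {F}.

6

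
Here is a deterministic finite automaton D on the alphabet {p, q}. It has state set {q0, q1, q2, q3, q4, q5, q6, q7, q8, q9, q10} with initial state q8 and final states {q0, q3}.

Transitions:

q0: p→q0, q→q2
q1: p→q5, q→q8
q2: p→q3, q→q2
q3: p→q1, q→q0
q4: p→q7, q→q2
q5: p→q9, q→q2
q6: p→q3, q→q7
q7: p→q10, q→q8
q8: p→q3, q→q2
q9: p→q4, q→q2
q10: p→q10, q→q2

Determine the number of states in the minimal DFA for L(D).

First remove the unreachable states {q6}; 10 states remain.
P0 = {q0,q3} | {q1,q2,q4,q5,q7,q8,q9,q10}.
On input p, block {q0,q3} splits into {q0} and {q3}.
Refine {q1,q2,q4,q5,q7,q8,q9,q10} on symbol p: members go to different blocks, giving {q1,q4,q5,q7,q9,q10} and {q2,q8}.
No further refinement is possible. Final partition (4 blocks): {q0} | {q1,q4,q5,q7,q9,q10} | {q3} | {q2,q8}.

4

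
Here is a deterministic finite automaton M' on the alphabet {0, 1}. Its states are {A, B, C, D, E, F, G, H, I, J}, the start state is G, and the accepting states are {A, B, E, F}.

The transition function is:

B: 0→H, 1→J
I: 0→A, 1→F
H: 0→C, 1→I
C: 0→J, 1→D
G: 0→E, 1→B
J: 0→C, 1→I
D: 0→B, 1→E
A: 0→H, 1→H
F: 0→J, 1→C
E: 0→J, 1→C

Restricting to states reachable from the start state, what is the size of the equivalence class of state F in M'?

All states are reachable from the start state.
Initial partition by acceptance: {A,B,E,F} | {C,D,G,H,I,J}.
On input 0, block {C,D,G,H,I,J} splits into {C,H,J} and {D,G,I}.
Stable partition: {A,B,E,F} | {C,H,J} | {D,G,I} — 3 equivalence classes.
State F belongs to the block {A,B,E,F}, which has 4 states.

4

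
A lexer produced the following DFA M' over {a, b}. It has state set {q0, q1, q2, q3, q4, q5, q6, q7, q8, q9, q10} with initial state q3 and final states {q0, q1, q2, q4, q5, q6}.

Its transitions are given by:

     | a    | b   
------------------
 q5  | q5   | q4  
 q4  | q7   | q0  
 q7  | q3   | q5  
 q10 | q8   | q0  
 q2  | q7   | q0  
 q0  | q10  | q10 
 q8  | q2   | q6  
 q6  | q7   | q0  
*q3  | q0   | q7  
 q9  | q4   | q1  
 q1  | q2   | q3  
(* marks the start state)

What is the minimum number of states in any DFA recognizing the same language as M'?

Reachable states from the start: {q0,q2,q3,q4,q5,q6,q7,q8,q10}. Unreachable: {q1,q9} — drop them.
Start with accepting vs non-accepting: {q0,q2,q4,q5,q6} | {q3,q7,q8,q10}.
On input a, block {q0,q2,q4,q5,q6} splits into {q0,q2,q4,q6} and {q5}.
Split {q0,q2,q4,q6} by δ(·,b) → {q2,q4,q6} and {q0}.
On input a, block {q3,q7,q8,q10} splits into {q7,q10} and {q3} and {q8}.
Split {q7,q10} by δ(·,a) → {q7} and {q10}.
No further refinement is possible. Final partition (7 blocks): {q2,q4,q6} | {q7} | {q5} | {q0} | {q3} | {q8} | {q10}.

7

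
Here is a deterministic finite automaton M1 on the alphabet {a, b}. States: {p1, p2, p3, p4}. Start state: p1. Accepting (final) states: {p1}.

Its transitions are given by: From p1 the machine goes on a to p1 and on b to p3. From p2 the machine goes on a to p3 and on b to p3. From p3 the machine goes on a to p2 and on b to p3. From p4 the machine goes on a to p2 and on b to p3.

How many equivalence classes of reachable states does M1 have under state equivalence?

First remove the unreachable states {p4}; 3 states remain.
P0 = {p1} | {p2,p3}.
The partition is now stable with 2 blocks: {p1} | {p2,p3}.

2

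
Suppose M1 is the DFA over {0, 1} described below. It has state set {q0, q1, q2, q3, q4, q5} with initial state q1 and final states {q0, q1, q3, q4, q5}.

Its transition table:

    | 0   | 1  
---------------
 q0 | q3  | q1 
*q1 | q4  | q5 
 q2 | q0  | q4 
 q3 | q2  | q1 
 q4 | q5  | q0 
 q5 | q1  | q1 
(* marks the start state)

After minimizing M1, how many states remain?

P0 = {q0,q1,q3,q4,q5} | {q2}.
On input 0, block {q0,q1,q3,q4,q5} splits into {q0,q1,q4,q5} and {q3}.
On input 0, block {q0,q1,q4,q5} splits into {q1,q4,q5} and {q0}.
Split {q1,q4,q5} by δ(·,1) → {q1,q5} and {q4}.
Split {q1,q5} by δ(·,0) → {q1} and {q5}.
The partition is now stable with 6 blocks: {q1} | {q2} | {q3} | {q0} | {q4} | {q5}.

6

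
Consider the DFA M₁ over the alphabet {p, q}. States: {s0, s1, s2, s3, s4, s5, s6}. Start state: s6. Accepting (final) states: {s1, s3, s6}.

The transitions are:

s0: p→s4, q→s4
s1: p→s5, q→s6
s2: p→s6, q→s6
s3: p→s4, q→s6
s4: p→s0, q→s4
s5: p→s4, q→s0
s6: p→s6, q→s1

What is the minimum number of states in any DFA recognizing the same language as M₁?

3

States {s2,s3} cannot be reached from the start state, so discard them.
Start with accepting vs non-accepting: {s1,s6} | {s0,s4,s5}.
On input p, block {s1,s6} splits into {s1} and {s6}.
No further refinement is possible. Final partition (3 blocks): {s1} | {s0,s4,s5} | {s6}.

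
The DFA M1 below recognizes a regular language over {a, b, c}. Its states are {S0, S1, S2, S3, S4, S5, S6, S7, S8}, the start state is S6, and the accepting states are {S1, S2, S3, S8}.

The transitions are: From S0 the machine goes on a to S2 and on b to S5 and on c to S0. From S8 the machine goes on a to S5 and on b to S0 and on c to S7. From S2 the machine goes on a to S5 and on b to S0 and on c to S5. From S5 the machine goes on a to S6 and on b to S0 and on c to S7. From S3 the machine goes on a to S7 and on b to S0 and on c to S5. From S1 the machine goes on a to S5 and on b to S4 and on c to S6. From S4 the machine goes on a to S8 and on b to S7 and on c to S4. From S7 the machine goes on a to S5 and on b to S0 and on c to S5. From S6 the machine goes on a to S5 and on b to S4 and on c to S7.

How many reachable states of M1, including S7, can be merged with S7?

3

States {S1,S3} cannot be reached from the start state, so discard them.
Start with accepting vs non-accepting: {S2,S8} | {S0,S4,S5,S6,S7}.
Split {S0,S4,S5,S6,S7} by δ(·,a) → {S5,S6,S7} and {S0,S4}.
The partition is now stable with 3 blocks: {S2,S8} | {S5,S6,S7} | {S0,S4}.
State S7 belongs to the block {S5,S6,S7}, which has 3 states.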